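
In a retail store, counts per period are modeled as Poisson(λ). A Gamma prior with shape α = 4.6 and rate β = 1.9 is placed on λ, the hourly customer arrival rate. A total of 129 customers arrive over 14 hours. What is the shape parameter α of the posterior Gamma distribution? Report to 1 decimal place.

133.6

With a Gamma(shape α, rate β) prior, the Poisson likelihood is conjugate: the posterior is Gamma(α + ΣXᵢ, β + n).
Posterior: Gamma(α+S, β+n) = Gamma(4.6+129, 1.9+14) = Gamma(133.6, 15.9).
Posterior α = 133.6.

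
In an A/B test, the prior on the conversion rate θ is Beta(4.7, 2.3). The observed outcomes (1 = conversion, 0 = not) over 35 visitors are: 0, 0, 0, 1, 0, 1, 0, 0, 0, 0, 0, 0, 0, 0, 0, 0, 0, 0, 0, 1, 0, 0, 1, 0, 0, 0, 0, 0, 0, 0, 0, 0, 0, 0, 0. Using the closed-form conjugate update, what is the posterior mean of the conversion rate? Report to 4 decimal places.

0.2071

The Beta prior is conjugate to a Binomial/Bernoulli likelihood; the update adds successes to α and failures to β.
Posterior: Beta(α+k, β+n−k) = Beta(4.7+4, 2.3+31) = Beta(8.7, 33.3).
Posterior mean = α/(α+β) = 8.7/42.0 = 0.2071.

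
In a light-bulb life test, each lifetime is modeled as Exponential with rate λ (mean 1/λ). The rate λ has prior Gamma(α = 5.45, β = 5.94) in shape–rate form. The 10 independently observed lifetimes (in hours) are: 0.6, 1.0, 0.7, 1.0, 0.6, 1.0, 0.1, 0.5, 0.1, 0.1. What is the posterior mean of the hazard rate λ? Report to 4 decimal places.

1.3273

With a Gamma(shape α, rate β) prior on the exponential rate λ, the posterior after n observations with total T = Σxᵢ is Gamma(α+n, β+T).
Sum of observations T = 5.7 hours; n = 10.
Posterior: Gamma(5.45+10, 5.94+5.7) = Gamma(15.45, 11.64).
Posterior mean of λ = α/β = 15.45/11.64 = 1.3273.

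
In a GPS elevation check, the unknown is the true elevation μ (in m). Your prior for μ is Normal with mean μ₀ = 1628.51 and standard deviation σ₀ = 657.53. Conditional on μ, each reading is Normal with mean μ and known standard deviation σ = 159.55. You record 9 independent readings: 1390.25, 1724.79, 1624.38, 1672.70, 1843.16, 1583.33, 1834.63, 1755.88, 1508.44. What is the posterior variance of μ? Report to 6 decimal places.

2810.082983

For Normal data with known variance σ², a Normal(μ₀, σ₀²) prior on μ is conjugate. Posterior precision = 1/σ₀² + n/σ²; posterior mean is the precision-weighted average of μ₀ and x̄.
σ₀² = 657.53² = 432345.7009, σ² = 159.55² = 25456.2025; σ² + n·σ₀² = 25456.2025 + 9·432345.7009 = 3916567.5106.
Posterior precision = 1/σ₀² + n/σ² = 1/432345.7009 + 9/25456.2025 = (σ² + n·σ₀²)/(σ₀²σ²) = 3916567.5106/(432345.7009·25456.2025); posterior variance σₙ² = σ₀²σ²/(σ² + n·σ₀²) = 432345.7009·25456.2025/3916567.5106 = 2810.082983.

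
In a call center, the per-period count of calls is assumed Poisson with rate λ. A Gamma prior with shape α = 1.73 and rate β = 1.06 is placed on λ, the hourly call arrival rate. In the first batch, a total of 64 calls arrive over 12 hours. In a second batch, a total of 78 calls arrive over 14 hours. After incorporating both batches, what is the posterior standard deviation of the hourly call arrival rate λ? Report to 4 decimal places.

0.4430

With a Gamma(shape α, rate β) prior, the Poisson likelihood is conjugate: the posterior is Gamma(α + ΣXᵢ, β + n).
After batch 1: Gamma(α+S, β+n) = Gamma(1.73+64, 1.06+12) = Gamma(65.73, 13.06).
After batch 2: Gamma(α+S, β+n) = Gamma(65.73+78, 13.06+14) = Gamma(143.73, 27.06).
SD = √α/β = √143.73/27.06 = 0.4430.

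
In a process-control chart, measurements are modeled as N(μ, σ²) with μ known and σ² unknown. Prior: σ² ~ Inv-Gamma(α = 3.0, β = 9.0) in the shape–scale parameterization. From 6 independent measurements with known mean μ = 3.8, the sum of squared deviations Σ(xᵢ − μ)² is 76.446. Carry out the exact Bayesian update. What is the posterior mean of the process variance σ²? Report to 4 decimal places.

With known mean μ and an Inverse-Gamma(α, β) prior on σ², the Normal likelihood is conjugate: posterior is Inv-Gamma(α + n/2, β + Σ(xᵢ−μ)²/2).
Posterior: Inv-Gamma(3.0 + 6/2, 9.0 + 76.446/2) = Inv-Gamma(6.00, 47.2230).
E[σ²|data] = β/(α−1) = 47.2230/5.00 = 9.4446.

9.4446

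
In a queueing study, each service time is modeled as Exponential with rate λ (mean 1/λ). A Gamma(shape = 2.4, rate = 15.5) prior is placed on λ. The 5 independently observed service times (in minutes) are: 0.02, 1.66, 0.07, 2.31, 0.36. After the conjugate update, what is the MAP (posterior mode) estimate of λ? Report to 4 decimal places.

With a Gamma(shape α, rate β) prior on the exponential rate λ, the posterior after n observations with total T = Σxᵢ is Gamma(α+n, β+T).
Sum of observations T = 4.42 minutes; n = 5.
Posterior: Gamma(2.4+5, 15.5+4.42) = Gamma(7.4, 19.92).
Mode = (α−1)/β = 0.3213.

0.3213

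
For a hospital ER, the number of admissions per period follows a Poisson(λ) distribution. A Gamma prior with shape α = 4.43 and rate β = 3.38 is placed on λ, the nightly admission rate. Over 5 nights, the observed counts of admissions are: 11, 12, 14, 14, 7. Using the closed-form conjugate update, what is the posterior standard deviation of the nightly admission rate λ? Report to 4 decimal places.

0.9429

With a Gamma(shape α, rate β) prior, the Poisson likelihood is conjugate: the posterior is Gamma(α + ΣXᵢ, β + n).
Sum of counts S = 58 over n = 5 nights.
Posterior: Gamma(α+S, β+n) = Gamma(4.43+58, 3.38+5) = Gamma(62.43, 8.38).
SD = √α/β = √62.43/8.38 = 0.9429.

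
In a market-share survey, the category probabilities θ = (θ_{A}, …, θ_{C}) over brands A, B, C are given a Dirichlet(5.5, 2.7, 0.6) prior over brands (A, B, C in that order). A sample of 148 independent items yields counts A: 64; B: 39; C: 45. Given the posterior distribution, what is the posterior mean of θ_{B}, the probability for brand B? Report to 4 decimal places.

0.2659

The Dirichlet prior is conjugate to the Multinomial likelihood: each posterior αⱼ = prior αⱼ + observed count nⱼ.
Posterior concentration: (69.5, 41.7, 45.6), total = 156.8.
E[θ_{B}|data] = α_{B}/Σα = 41.7/156.8 = 0.2659.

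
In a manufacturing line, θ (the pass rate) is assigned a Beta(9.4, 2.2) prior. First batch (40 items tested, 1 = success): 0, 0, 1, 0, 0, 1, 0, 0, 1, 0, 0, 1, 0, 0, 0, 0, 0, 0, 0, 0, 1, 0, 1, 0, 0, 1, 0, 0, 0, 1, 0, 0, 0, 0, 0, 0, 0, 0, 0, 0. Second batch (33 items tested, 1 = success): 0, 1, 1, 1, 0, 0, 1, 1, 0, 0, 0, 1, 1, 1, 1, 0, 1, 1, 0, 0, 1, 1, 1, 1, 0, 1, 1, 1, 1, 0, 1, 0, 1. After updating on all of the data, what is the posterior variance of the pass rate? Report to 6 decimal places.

The Beta prior is conjugate to a Binomial/Bernoulli likelihood; the update adds successes to α and failures to β.
After batch 1: Beta(9.4+8, 2.2+32) = Beta(17.4, 34.2).
After batch 2: Beta(17.4+21, 34.2+12) = Beta(38.4, 46.2).
Var = αβ/((α+β)²(α+β+1)) = 38.4·46.2/(84.6²·85.6) = 0.002896.

0.002896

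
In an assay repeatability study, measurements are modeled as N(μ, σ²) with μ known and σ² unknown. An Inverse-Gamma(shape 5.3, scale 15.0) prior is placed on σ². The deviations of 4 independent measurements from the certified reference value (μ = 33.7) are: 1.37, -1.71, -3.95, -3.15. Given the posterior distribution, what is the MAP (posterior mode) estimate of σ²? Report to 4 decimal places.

3.6341

With known mean μ and an Inverse-Gamma(α, β) prior on σ², the Normal likelihood is conjugate: posterior is Inv-Gamma(α + n/2, β + Σ(xᵢ−μ)²/2).
Σ(xᵢ−μ)² = (1.37)² + (-1.71)² + (-3.95)² + (-3.15)² = 30.3260.
Posterior: Inv-Gamma(5.3 + 4/2, 15.0 + 30.3260/2) = Inv-Gamma(7.30, 30.16300).
Mode = β/(α+1) = 30.16300/8.30 = 3.6341.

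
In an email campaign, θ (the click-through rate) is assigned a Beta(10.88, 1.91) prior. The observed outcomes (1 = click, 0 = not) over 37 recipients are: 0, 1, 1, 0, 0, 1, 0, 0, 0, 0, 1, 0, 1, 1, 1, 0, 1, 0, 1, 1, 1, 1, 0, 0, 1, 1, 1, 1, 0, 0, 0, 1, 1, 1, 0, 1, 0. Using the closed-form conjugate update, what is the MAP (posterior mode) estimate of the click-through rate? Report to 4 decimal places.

0.6252

The Beta prior is conjugate to a Binomial/Bernoulli likelihood; the update adds successes to α and failures to β.
Posterior: Beta(α+k, β+n−k) = Beta(10.88+20, 1.91+17) = Beta(30.88, 18.91).
Mode of Beta(a,b) for a,b>1 is (a−1)/(a+b−2) = 29.88/47.79 = 0.6252.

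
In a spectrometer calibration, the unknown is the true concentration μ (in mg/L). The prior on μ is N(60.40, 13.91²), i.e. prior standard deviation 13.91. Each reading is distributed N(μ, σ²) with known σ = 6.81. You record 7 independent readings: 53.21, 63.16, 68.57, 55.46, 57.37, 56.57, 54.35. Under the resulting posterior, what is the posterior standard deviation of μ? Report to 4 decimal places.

2.5310

For Normal data with known variance σ², a Normal(μ₀, σ₀²) prior on μ is conjugate. Posterior precision = 1/σ₀² + n/σ²; posterior mean is the precision-weighted average of μ₀ and x̄.
σ₀² = 13.91² = 193.4881, σ² = 6.81² = 46.3761; σ² + n·σ₀² = 46.3761 + 7·193.4881 = 1400.7928.
Posterior precision = 1/σ₀² + n/σ² = 1/193.4881 + 7/46.3761 = (σ² + n·σ₀²)/(σ₀²σ²) = 1400.7928/(193.4881·46.3761); posterior variance σₙ² = σ₀²σ²/(σ² + n·σ₀²) = 193.4881·46.3761/1400.7928 = 6.405818.
Posterior SD = √σₙ² = √(193.4881·46.3761/1400.7928) = 2.5310.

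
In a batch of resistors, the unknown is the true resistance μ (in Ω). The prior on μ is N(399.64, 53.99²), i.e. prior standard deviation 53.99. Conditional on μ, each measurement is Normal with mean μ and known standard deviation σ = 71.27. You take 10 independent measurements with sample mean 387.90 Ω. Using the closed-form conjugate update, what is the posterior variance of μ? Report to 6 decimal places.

432.564485

For Normal data with known variance σ², a Normal(μ₀, σ₀²) prior on μ is conjugate. Posterior precision = 1/σ₀² + n/σ²; posterior mean is the precision-weighted average of μ₀ and x̄.
σ₀² = 53.99² = 2914.9201, σ² = 71.27² = 5079.4129; σ² + n·σ₀² = 5079.4129 + 10·2914.9201 = 34228.6139.
Posterior precision = 1/σ₀² + n/σ² = 1/2914.9201 + 10/5079.4129 = (σ² + n·σ₀²)/(σ₀²σ²) = 34228.6139/(2914.9201·5079.4129); posterior variance σₙ² = σ₀²σ²/(σ² + n·σ₀²) = 2914.9201·5079.4129/34228.6139 = 432.564485.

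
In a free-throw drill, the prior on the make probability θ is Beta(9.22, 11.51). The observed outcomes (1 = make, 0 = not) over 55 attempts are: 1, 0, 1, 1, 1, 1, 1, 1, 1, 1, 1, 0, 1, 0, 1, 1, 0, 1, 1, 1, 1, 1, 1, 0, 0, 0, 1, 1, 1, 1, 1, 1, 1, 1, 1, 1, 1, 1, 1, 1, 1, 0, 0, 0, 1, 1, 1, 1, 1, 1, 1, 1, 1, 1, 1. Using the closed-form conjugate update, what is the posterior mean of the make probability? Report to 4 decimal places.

The Beta prior is conjugate to a Binomial/Bernoulli likelihood; the update adds successes to α and failures to β.
Posterior: Beta(α+k, β+n−k) = Beta(9.22+45, 11.51+10) = Beta(54.22, 21.51).
Posterior mean = α/(α+β) = 54.22/75.73 = 0.7160.

0.7160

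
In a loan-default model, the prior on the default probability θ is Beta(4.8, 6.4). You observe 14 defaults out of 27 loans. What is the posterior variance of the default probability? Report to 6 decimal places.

0.006376

The Beta prior is conjugate to a Binomial/Bernoulli likelihood; the update adds successes to α and failures to β.
Posterior: Beta(α+k, β+n−k) = Beta(4.8+14, 6.4+13) = Beta(18.8, 19.4).
Var = αβ/((α+β)²(α+β+1)) = 18.8·19.4/(38.2²·39.2) = 0.006376.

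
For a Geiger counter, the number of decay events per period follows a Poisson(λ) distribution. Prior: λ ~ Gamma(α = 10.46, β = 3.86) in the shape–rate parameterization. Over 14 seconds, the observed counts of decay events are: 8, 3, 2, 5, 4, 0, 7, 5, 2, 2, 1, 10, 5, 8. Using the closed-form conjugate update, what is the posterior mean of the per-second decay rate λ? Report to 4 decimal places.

4.0571

With a Gamma(shape α, rate β) prior, the Poisson likelihood is conjugate: the posterior is Gamma(α + ΣXᵢ, β + n).
Sum of counts S = 62 over n = 14 seconds.
Posterior: Gamma(α+S, β+n) = Gamma(10.46+62, 3.86+14) = Gamma(72.46, 17.86).
Posterior mean = α/β = 72.46/17.86 = 4.0571.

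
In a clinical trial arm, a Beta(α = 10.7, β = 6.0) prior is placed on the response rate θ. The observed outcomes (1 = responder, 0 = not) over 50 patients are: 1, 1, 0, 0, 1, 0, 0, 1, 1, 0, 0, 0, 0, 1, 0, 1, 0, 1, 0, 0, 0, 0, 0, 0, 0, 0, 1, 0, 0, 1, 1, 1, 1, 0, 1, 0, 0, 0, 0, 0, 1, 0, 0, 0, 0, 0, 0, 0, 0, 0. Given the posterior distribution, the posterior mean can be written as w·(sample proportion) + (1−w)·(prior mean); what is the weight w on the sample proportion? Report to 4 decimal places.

The Beta prior is conjugate to a Binomial/Bernoulli likelihood; the update adds successes to α and failures to β.
Posterior mean = (α₀+k)/(α₀+β₀+n) = [n/(α₀+β₀+n)]·(k/n) + [(α₀+β₀)/(α₀+β₀+n)]·α₀/(α₀+β₀), so only n and the prior enter the weight.
The weight on the data is w = n/(α₀+β₀+n) = 50/(10.7+6.0+50) = 50/66.7 = 0.7496.

0.7496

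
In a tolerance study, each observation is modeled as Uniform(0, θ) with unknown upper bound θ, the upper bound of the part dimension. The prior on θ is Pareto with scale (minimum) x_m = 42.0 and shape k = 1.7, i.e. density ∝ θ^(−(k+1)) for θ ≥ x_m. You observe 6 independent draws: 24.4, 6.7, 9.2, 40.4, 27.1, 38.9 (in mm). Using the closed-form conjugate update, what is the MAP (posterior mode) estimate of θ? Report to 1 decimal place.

42.0

A Pareto(scale x_m, shape k) prior on the upper bound θ of Uniform(0, θ) is conjugate: posterior is Pareto(max(x_m, max xᵢ), k + n).
Sample maximum = 40.4; prior scale x_m = 42.0 → posterior scale = max = 42.0.
Posterior shape = 1.7 + 6 = 7.7.
The Pareto density is decreasing on [x_m, ∞), so the mode is x_m = 42.0.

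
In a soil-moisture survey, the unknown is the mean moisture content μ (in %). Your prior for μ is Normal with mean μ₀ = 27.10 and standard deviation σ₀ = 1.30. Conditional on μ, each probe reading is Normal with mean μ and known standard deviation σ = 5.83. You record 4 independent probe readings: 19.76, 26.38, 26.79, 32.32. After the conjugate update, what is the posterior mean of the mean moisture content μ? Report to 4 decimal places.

26.9694

For Normal data with known variance σ², a Normal(μ₀, σ₀²) prior on μ is conjugate. Posterior precision = 1/σ₀² + n/σ²; posterior mean is the precision-weighted average of μ₀ and x̄.
Σxᵢ = 19.76 + 26.38 + 26.79 + 32.32 = 105.25, so n·x̄ = 105.25.
σ₀² = 1.30² = 1.69, σ² = 5.83² = 33.9889; σ² + n·σ₀² = 33.9889 + 4·1.69 = 40.7489.
Posterior mean = (μ₀/σ₀² + n·x̄/σ²)/(1/σ₀² + n/σ²) = (σ²·μ₀ + σ₀²·n·x̄)/(σ² + n·σ₀²) = (33.9889·27.10 + 1.69·105.25)/40.7489 = 1098.97169/40.7489 = 26.9694.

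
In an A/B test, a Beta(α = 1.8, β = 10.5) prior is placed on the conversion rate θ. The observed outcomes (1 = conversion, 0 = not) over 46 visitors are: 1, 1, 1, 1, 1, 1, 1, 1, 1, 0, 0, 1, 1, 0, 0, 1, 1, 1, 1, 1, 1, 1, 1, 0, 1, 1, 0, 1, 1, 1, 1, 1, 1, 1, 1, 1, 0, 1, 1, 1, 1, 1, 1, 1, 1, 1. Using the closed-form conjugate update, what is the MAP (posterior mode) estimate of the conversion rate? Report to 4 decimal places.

0.7069

The Beta prior is conjugate to a Binomial/Bernoulli likelihood; the update adds successes to α and failures to β.
Posterior: Beta(α+k, β+n−k) = Beta(1.8+39, 10.5+7) = Beta(40.8, 17.5).
Mode of Beta(a,b) for a,b>1 is (a−1)/(a+b−2) = 39.8/56.3 = 0.7069.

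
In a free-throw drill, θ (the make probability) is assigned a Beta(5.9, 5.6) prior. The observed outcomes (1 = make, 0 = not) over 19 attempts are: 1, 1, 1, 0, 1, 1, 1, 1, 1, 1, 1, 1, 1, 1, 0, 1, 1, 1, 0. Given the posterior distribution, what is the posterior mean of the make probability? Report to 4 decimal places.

The Beta prior is conjugate to a Binomial/Bernoulli likelihood; the update adds successes to α and failures to β.
Posterior: Beta(α+k, β+n−k) = Beta(5.9+16, 5.6+3) = Beta(21.9, 8.6).
Posterior mean = α/(α+β) = 21.9/30.5 = 0.7180.

0.7180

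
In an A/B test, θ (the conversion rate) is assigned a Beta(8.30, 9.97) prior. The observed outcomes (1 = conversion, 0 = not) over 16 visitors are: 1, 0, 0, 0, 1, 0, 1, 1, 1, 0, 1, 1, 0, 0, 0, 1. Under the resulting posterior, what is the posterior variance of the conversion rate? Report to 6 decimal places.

0.007071

The Beta prior is conjugate to a Binomial/Bernoulli likelihood; the update adds successes to α and failures to β.
Posterior: Beta(α+k, β+n−k) = Beta(8.30+8, 9.97+8) = Beta(16.30, 17.97).
Var = αβ/((α+β)²(α+β+1)) = 16.30·17.97/(34.27²·35.27) = 0.007071.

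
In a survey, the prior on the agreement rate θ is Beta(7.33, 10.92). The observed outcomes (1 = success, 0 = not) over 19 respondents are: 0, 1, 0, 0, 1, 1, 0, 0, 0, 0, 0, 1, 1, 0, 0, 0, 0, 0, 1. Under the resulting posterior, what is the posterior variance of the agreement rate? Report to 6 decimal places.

0.006008

The Beta prior is conjugate to a Binomial/Bernoulli likelihood; the update adds successes to α and failures to β.
Posterior: Beta(α+k, β+n−k) = Beta(7.33+6, 10.92+13) = Beta(13.33, 23.92).
Var = αβ/((α+β)²(α+β+1)) = 13.33·23.92/(37.25²·38.25) = 0.006008.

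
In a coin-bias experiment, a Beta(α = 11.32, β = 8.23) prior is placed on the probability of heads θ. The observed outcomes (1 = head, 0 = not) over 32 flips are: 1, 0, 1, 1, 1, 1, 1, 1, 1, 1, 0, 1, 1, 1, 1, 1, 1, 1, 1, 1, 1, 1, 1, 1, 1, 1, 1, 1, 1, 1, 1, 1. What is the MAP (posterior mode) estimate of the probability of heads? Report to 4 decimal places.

0.8137

The Beta prior is conjugate to a Binomial/Bernoulli likelihood; the update adds successes to α and failures to β.
Posterior: Beta(α+k, β+n−k) = Beta(11.32+30, 8.23+2) = Beta(41.32, 10.23).
Mode of Beta(a,b) for a,b>1 is (a−1)/(a+b−2) = 40.32/49.55 = 0.8137.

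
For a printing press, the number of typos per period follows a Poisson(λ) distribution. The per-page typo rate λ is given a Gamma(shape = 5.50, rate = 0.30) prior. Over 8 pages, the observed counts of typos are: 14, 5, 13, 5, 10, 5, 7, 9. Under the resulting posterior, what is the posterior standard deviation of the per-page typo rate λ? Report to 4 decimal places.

With a Gamma(shape α, rate β) prior, the Poisson likelihood is conjugate: the posterior is Gamma(α + ΣXᵢ, β + n).
Sum of counts S = 68 over n = 8 pages.
Posterior: Gamma(α+S, β+n) = Gamma(5.50+68, 0.30+8) = Gamma(73.50, 8.30).
SD = √α/β = √73.50/8.30 = 1.0329.

1.0329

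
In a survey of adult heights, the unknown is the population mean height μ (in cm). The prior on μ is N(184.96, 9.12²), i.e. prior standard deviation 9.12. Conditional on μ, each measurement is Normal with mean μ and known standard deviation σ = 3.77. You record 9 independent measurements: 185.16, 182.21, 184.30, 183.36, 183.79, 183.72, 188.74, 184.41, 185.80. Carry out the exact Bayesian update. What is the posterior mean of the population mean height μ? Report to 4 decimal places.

184.6165

For Normal data with known variance σ², a Normal(μ₀, σ₀²) prior on μ is conjugate. Posterior precision = 1/σ₀² + n/σ²; posterior mean is the precision-weighted average of μ₀ and x̄.
Σxᵢ = 185.16 + 182.21 + 184.30 + 183.36 + 183.79 + 183.72 + 188.74 + 184.41 + 185.80 = 1661.49, so n·x̄ = 1661.49.
σ₀² = 9.12² = 83.1744, σ² = 3.77² = 14.2129; σ² + n·σ₀² = 14.2129 + 9·83.1744 = 762.7825.
Posterior mean = (μ₀/σ₀² + n·x̄/σ²)/(1/σ₀² + n/σ²) = (σ²·μ₀ + σ₀²·n·x̄)/(σ² + n·σ₀²) = (14.2129·184.96 + 83.1744·1661.49)/762.7825 = 140822.25184/762.7825 = 184.6165.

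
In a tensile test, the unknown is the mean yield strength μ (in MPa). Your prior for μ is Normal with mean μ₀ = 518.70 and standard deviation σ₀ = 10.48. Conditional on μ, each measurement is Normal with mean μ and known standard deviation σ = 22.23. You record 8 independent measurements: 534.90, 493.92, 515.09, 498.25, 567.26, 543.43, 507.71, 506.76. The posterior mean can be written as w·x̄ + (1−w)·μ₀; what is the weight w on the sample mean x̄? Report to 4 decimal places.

0.6400

For Normal data with known variance σ², a Normal(μ₀, σ₀²) prior on μ is conjugate. Posterior precision = 1/σ₀² + n/σ²; posterior mean is the precision-weighted average of μ₀ and x̄.
σ₀² = 10.48² = 109.8304, σ² = 22.23² = 494.1729. Prior precision 1/σ₀² = 1/109.8304; data precision n/σ² = 8/494.1729.
w = (n/σ²)/(1/σ₀² + n/σ²) = n·σ₀²/(σ² + n·σ₀²) = 8·109.8304/(494.1729 + 8·109.8304) = 878.6432/1372.8161 = 0.6400.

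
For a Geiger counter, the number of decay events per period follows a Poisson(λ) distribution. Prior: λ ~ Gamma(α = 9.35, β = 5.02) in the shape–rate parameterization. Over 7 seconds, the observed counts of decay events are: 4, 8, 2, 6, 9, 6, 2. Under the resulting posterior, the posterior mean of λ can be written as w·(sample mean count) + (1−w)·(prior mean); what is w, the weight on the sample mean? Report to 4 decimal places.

0.5824

With a Gamma(shape α, rate β) prior, the Poisson likelihood is conjugate: the posterior is Gamma(α + ΣXᵢ, β + n).
Posterior mean = (α₀+S)/(β₀+n) = [n/(β₀+n)]·(S/n) + [β₀/(β₀+n)]·(α₀/β₀), so only n and β₀ enter the weight.
Weight on data w = n/(β₀+n) = 7/(5.02+7) = 7/12.02 = 0.5824.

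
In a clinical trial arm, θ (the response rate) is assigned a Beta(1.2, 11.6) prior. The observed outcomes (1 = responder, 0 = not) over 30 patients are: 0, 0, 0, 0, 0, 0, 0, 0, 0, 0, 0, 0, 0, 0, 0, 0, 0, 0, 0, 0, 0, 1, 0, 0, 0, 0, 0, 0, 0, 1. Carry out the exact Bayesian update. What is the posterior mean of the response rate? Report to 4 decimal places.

0.0748

The Beta prior is conjugate to a Binomial/Bernoulli likelihood; the update adds successes to α and failures to β.
Posterior: Beta(α+k, β+n−k) = Beta(1.2+2, 11.6+28) = Beta(3.2, 39.6).
Posterior mean = α/(α+β) = 3.2/42.8 = 0.0748.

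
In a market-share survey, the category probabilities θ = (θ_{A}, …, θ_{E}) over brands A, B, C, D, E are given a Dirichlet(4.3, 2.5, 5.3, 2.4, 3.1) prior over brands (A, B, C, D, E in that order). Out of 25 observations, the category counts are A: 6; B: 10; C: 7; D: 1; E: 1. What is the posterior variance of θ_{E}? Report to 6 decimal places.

The Dirichlet prior is conjugate to the Multinomial likelihood: each posterior αⱼ = prior αⱼ + observed count nⱼ.
Posterior concentration: (10.3, 12.5, 12.3, 3.4, 4.1), total = 42.6.
Var[θ_j] = α_j(Σα−α_j)/((Σα)²(Σα+1)) = 4.1·38.5/(42.6²·43.6) = 0.001995.

0.001995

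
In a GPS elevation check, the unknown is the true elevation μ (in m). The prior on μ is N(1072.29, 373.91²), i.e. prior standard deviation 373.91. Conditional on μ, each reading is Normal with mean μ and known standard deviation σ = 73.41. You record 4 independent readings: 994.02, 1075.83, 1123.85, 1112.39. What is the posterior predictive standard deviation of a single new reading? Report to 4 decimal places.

81.9965

For Normal data with known variance σ², a Normal(μ₀, σ₀²) prior on μ is conjugate. Posterior precision = 1/σ₀² + n/σ²; posterior mean is the precision-weighted average of μ₀ and x̄.
σ₀² = 373.91² = 139808.6881, σ² = 73.41² = 5389.0281; σ² + n·σ₀² = 5389.0281 + 4·139808.6881 = 564623.7805.
Posterior precision = 1/σ₀² + n/σ² = 1/139808.6881 + 4/5389.0281 = (σ² + n·σ₀²)/(σ₀²σ²) = 564623.7805/(139808.6881·5389.0281); posterior variance σₙ² = σ₀²σ²/(σ² + n·σ₀²) = 139808.6881·5389.0281/564623.7805 = 1334.398187.
Predictive variance for one new observation = σₙ² + σ² = 139808.6881·5389.0281/564623.7805 + 5389.0281 = σ²·(σ₀² + 564623.7805)/564623.7805 = 5389.0281·704432.4686/564623.7805 = 6723.426287; SD = √(5389.0281·704432.4686/564623.7805) = 81.9965.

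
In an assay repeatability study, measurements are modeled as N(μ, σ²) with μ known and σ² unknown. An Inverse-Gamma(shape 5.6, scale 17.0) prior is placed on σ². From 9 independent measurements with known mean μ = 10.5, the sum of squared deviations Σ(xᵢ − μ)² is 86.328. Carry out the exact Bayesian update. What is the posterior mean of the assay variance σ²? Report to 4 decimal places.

With known mean μ and an Inverse-Gamma(α, β) prior on σ², the Normal likelihood is conjugate: posterior is Inv-Gamma(α + n/2, β + Σ(xᵢ−μ)²/2).
Posterior: Inv-Gamma(5.6 + 9/2, 17.0 + 86.328/2) = Inv-Gamma(10.10, 60.1640).
E[σ²|data] = β/(α−1) = 60.1640/9.10 = 6.6114.

6.6114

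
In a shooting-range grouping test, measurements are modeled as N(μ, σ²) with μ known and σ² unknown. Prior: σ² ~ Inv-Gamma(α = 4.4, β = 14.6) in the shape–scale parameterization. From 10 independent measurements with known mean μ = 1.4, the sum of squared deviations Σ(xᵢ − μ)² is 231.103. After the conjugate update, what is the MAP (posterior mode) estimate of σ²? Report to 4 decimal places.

With known mean μ and an Inverse-Gamma(α, β) prior on σ², the Normal likelihood is conjugate: posterior is Inv-Gamma(α + n/2, β + Σ(xᵢ−μ)²/2).
Posterior: Inv-Gamma(4.4 + 10/2, 14.6 + 231.103/2) = Inv-Gamma(9.40, 130.1515).
Mode = β/(α+1) = 130.1515/10.40 = 12.5146.

12.5146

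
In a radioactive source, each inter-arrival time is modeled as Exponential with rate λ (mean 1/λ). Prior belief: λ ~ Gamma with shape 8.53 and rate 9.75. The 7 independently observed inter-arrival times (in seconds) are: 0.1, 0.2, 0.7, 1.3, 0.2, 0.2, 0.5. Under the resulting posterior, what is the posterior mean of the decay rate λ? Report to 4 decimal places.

1.1992

With a Gamma(shape α, rate β) prior on the exponential rate λ, the posterior after n observations with total T = Σxᵢ is Gamma(α+n, β+T).
Sum of observations T = 3.2 seconds; n = 7.
Posterior: Gamma(8.53+7, 9.75+3.2) = Gamma(15.53, 12.95).
Posterior mean of λ = α/β = 15.53/12.95 = 1.1992.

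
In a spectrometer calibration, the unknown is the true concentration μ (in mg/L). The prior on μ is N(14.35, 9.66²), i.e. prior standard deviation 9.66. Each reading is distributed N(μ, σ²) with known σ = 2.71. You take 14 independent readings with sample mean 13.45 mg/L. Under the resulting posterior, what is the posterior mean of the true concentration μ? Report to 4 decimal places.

13.4550

For Normal data with known variance σ², a Normal(μ₀, σ₀²) prior on μ is conjugate. Posterior precision = 1/σ₀² + n/σ²; posterior mean is the precision-weighted average of μ₀ and x̄.
n·x̄ = 14·13.45 = 188.3.
σ₀² = 9.66² = 93.3156, σ² = 2.71² = 7.3441; σ² + n·σ₀² = 7.3441 + 14·93.3156 = 1313.7625.
Posterior mean = (μ₀/σ₀² + n·x̄/σ²)/(1/σ₀² + n/σ²) = (σ²·μ₀ + σ₀²·n·x̄)/(σ² + n·σ₀²) = (7.3441·14.35 + 93.3156·188.3)/1313.7625 = 17676.715315/1313.7625 = 13.4550.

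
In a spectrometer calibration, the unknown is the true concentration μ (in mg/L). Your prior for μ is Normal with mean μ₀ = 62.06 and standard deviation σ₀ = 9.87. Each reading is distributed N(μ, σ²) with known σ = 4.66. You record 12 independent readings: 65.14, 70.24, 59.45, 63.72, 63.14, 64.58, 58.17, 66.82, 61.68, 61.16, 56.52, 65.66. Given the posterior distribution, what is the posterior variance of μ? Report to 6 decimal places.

For Normal data with known variance σ², a Normal(μ₀, σ₀²) prior on μ is conjugate. Posterior precision = 1/σ₀² + n/σ²; posterior mean is the precision-weighted average of μ₀ and x̄.
σ₀² = 9.87² = 97.4169, σ² = 4.66² = 21.7156; σ² + n·σ₀² = 21.7156 + 12·97.4169 = 1190.7184.
Posterior precision = 1/σ₀² + n/σ² = 1/97.4169 + 12/21.7156 = (σ² + n·σ₀²)/(σ₀²σ²) = 1190.7184/(97.4169·21.7156); posterior variance σₙ² = σ₀²σ²/(σ² + n·σ₀²) = 97.4169·21.7156/1190.7184 = 1.776630.

1.776630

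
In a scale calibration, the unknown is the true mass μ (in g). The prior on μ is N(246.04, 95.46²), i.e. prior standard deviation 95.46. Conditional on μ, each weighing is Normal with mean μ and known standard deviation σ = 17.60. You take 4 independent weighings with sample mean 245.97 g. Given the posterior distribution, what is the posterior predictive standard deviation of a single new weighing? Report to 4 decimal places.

19.6608

For Normal data with known variance σ², a Normal(μ₀, σ₀²) prior on μ is conjugate. Posterior precision = 1/σ₀² + n/σ²; posterior mean is the precision-weighted average of μ₀ and x̄.
σ₀² = 95.46² = 9112.6116, σ² = 17.60² = 309.76; σ² + n·σ₀² = 309.76 + 4·9112.6116 = 36760.2064.
Posterior precision = 1/σ₀² + n/σ² = 1/9112.6116 + 4/309.76 = (σ² + n·σ₀²)/(σ₀²σ²) = 36760.2064/(9112.6116·309.76); posterior variance σₙ² = σ₀²σ²/(σ² + n·σ₀²) = 9112.6116·309.76/36760.2064 = 76.787452.
Predictive variance for one new observation = σₙ² + σ² = 9112.6116·309.76/36760.2064 + 309.76 = σ²·(σ₀² + 36760.2064)/36760.2064 = 309.76·45872.818/36760.2064 = 386.547452; SD = √(309.76·45872.818/36760.2064) = 19.6608.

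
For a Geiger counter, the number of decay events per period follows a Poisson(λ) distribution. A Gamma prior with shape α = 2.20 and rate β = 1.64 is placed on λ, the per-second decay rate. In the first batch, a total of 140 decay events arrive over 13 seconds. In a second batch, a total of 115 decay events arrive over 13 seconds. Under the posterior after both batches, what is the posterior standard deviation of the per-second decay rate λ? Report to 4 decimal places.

0.5802

With a Gamma(shape α, rate β) prior, the Poisson likelihood is conjugate: the posterior is Gamma(α + ΣXᵢ, β + n).
After batch 1: Gamma(α+S, β+n) = Gamma(2.20+140, 1.64+13) = Gamma(142.20, 14.64).
After batch 2: Gamma(α+S, β+n) = Gamma(142.20+115, 14.64+13) = Gamma(257.20, 27.64).
SD = √α/β = √257.20/27.64 = 0.5802.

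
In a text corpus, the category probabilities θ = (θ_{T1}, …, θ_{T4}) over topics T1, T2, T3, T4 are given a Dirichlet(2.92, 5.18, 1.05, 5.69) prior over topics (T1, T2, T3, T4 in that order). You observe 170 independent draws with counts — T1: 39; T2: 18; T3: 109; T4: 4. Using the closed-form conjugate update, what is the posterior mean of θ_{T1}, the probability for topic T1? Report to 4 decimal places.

The Dirichlet prior is conjugate to the Multinomial likelihood: each posterior αⱼ = prior αⱼ + observed count nⱼ.
Posterior concentration: (41.92, 23.18, 110.05, 9.69), total = 184.84.
E[θ_{T1}|data] = α_{T1}/Σα = 41.92/184.84 = 0.2268.

0.2268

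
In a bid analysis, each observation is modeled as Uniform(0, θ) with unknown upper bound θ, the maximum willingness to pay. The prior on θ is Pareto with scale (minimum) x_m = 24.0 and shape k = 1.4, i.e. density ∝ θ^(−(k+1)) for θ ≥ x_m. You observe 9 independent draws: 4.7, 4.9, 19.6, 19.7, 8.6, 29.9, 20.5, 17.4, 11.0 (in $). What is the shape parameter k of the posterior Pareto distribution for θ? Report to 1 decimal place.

A Pareto(scale x_m, shape k) prior on the upper bound θ of Uniform(0, θ) is conjugate: posterior is Pareto(max(x_m, max xᵢ), k + n).
Sample maximum = 29.9; prior scale x_m = 24.0 → posterior scale = max = 29.9.
Posterior shape = 1.4 + 9 = 10.4.
Posterior shape k = 10.4.

10.4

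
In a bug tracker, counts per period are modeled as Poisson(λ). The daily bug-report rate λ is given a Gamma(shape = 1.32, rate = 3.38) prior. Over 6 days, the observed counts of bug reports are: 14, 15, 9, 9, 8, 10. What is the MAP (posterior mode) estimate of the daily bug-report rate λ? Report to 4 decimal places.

6.9638

With a Gamma(shape α, rate β) prior, the Poisson likelihood is conjugate: the posterior is Gamma(α + ΣXᵢ, β + n).
Sum of counts S = 65 over n = 6 days.
Posterior: Gamma(α+S, β+n) = Gamma(1.32+65, 3.38+6) = Gamma(66.32, 9.38).
Mode of Gamma(α,β) for α≥1 is (α−1)/β = 65.32/9.38 = 6.9638.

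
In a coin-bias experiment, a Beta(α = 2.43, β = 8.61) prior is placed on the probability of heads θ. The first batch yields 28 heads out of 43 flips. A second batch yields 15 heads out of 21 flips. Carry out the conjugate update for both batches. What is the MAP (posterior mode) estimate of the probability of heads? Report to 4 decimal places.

The Beta prior is conjugate to a Binomial/Bernoulli likelihood; the update adds successes to α and failures to β.
After batch 1: Beta(2.43+28, 8.61+15) = Beta(30.43, 23.61).
After batch 2: Beta(30.43+15, 23.61+6) = Beta(45.43, 29.61).
Mode of Beta(a,b) for a,b>1 is (a−1)/(a+b−2) = 44.43/73.04 = 0.6083.

0.6083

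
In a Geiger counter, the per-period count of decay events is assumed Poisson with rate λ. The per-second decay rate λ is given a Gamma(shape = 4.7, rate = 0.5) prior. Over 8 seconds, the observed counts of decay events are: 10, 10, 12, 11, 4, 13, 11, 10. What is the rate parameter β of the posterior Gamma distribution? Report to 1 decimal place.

With a Gamma(shape α, rate β) prior, the Poisson likelihood is conjugate: the posterior is Gamma(α + ΣXᵢ, β + n).
Sum of counts S = 81 over n = 8 seconds.
Posterior: Gamma(α+S, β+n) = Gamma(4.7+81, 0.5+8) = Gamma(85.7, 8.5).
Posterior β = 8.5.

8.5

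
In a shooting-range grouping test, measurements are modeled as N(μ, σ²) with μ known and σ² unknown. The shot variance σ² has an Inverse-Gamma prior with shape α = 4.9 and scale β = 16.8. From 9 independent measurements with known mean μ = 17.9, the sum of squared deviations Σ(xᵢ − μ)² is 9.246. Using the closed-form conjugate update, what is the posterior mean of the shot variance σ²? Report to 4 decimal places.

2.5504

With known mean μ and an Inverse-Gamma(α, β) prior on σ², the Normal likelihood is conjugate: posterior is Inv-Gamma(α + n/2, β + Σ(xᵢ−μ)²/2).
Posterior: Inv-Gamma(4.9 + 9/2, 16.8 + 9.246/2) = Inv-Gamma(9.40, 21.4230).
E[σ²|data] = β/(α−1) = 21.4230/8.40 = 2.5504.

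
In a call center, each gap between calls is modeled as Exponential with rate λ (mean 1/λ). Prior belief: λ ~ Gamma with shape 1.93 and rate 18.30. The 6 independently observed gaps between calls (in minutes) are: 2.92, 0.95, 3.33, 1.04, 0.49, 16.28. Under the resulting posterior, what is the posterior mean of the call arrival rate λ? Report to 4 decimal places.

With a Gamma(shape α, rate β) prior on the exponential rate λ, the posterior after n observations with total T = Σxᵢ is Gamma(α+n, β+T).
Sum of observations T = 25.01 minutes; n = 6.
Posterior: Gamma(1.93+6, 18.30+25.01) = Gamma(7.93, 43.31).
Posterior mean of λ = α/β = 7.93/43.31 = 0.1831.

0.1831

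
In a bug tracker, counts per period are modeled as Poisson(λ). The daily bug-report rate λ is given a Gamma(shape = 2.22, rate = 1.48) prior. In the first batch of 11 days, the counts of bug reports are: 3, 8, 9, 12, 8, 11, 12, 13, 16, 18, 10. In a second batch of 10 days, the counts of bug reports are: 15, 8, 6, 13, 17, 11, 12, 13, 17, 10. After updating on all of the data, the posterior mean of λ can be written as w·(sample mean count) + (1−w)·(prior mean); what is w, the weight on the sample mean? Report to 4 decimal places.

0.9342

With a Gamma(shape α, rate β) prior, the Poisson likelihood is conjugate: the posterior is Gamma(α + ΣXᵢ, β + n).
Total number of days: n = 11 + 10 = 21.
Posterior mean = (α₀+S)/(β₀+n) = [n/(β₀+n)]·(S/n) + [β₀/(β₀+n)]·(α₀/β₀), so only n and β₀ enter the weight.
Weight on data w = n/(β₀+n) = 21/(1.48+21) = 21/22.48 = 0.9342.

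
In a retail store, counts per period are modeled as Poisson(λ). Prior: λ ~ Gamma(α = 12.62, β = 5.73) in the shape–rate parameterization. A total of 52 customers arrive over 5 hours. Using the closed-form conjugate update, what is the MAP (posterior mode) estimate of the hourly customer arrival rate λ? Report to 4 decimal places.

5.9292

With a Gamma(shape α, rate β) prior, the Poisson likelihood is conjugate: the posterior is Gamma(α + ΣXᵢ, β + n).
Posterior: Gamma(α+S, β+n) = Gamma(12.62+52, 5.73+5) = Gamma(64.62, 10.73).
Mode of Gamma(α,β) for α≥1 is (α−1)/β = 63.62/10.73 = 5.9292.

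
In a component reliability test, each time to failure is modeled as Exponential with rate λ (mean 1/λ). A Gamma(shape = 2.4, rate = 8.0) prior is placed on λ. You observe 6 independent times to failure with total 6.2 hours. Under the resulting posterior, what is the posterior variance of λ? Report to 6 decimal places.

0.041658

With a Gamma(shape α, rate β) prior on the exponential rate λ, the posterior after n observations with total T = Σxᵢ is Gamma(α+n, β+T).
Posterior: Gamma(2.4+6, 8.0+6.2) = Gamma(8.4, 14.2).
Var = α/β² = 0.041658.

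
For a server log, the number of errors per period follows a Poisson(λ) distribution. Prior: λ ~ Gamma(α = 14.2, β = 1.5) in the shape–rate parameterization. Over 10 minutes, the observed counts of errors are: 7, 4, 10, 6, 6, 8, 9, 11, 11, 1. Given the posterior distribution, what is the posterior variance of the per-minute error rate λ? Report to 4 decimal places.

With a Gamma(shape α, rate β) prior, the Poisson likelihood is conjugate: the posterior is Gamma(α + ΣXᵢ, β + n).
Sum of counts S = 73 over n = 10 minutes.
Posterior: Gamma(α+S, β+n) = Gamma(14.2+73, 1.5+10) = Gamma(87.2, 11.5).
Var = α/β² = 87.2/11.5² = 0.6594.

0.6594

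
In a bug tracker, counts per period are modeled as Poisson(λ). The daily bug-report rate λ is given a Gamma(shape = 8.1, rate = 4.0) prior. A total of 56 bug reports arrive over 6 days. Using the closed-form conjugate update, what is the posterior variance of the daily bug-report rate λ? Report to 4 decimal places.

With a Gamma(shape α, rate β) prior, the Poisson likelihood is conjugate: the posterior is Gamma(α + ΣXᵢ, β + n).
Posterior: Gamma(α+S, β+n) = Gamma(8.1+56, 4.0+6) = Gamma(64.1, 10.0).
Var = α/β² = 64.1/10.0² = 0.6410.

0.6410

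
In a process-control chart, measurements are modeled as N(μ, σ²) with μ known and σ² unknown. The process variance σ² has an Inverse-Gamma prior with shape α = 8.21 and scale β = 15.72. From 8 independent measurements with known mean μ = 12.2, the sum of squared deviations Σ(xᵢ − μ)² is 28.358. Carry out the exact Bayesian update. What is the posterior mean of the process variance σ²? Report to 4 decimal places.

2.6672

With known mean μ and an Inverse-Gamma(α, β) prior on σ², the Normal likelihood is conjugate: posterior is Inv-Gamma(α + n/2, β + Σ(xᵢ−μ)²/2).
Posterior: Inv-Gamma(8.21 + 8/2, 15.72 + 28.358/2) = Inv-Gamma(12.21, 29.8990).
E[σ²|data] = β/(α−1) = 29.8990/11.21 = 2.6672.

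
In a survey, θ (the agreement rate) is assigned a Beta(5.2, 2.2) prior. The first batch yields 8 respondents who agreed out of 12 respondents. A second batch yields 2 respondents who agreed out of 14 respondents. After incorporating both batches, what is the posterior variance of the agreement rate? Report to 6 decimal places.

The Beta prior is conjugate to a Binomial/Bernoulli likelihood; the update adds successes to α and failures to β.
After batch 1: Beta(5.2+8, 2.2+4) = Beta(13.2, 6.2).
After batch 2: Beta(13.2+2, 6.2+12) = Beta(15.2, 18.2).
Var = αβ/((α+β)²(α+β+1)) = 15.2·18.2/(33.4²·34.4) = 0.007209.

0.007209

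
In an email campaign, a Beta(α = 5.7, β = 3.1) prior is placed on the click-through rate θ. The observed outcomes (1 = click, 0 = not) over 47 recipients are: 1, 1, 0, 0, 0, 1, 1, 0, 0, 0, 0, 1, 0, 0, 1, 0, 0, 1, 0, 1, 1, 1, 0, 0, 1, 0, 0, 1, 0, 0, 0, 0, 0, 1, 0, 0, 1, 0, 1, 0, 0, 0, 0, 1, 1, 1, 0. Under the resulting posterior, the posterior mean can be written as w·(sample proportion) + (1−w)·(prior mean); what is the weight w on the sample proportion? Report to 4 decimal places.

0.8423

The Beta prior is conjugate to a Binomial/Bernoulli likelihood; the update adds successes to α and failures to β.
Posterior mean = (α₀+k)/(α₀+β₀+n) = [n/(α₀+β₀+n)]·(k/n) + [(α₀+β₀)/(α₀+β₀+n)]·α₀/(α₀+β₀), so only n and the prior enter the weight.
The weight on the data is w = n/(α₀+β₀+n) = 47/(5.7+3.1+47) = 47/55.8 = 0.8423.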